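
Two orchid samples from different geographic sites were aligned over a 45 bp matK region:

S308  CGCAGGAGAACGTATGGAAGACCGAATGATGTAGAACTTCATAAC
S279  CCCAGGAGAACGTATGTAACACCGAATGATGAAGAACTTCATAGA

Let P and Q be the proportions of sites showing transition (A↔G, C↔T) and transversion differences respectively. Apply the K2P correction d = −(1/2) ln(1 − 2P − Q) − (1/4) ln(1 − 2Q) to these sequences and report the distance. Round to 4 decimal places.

0.1474

Differing sites — 2:G/C (Tv); 17:G/T (Tv); 20:G/C (Tv); 32:T/A (Tv); 44:A/G (Ti); 45:C/A (Tv).
Of the 6 differences, 1 transition and 5 transversions over 45 sites: P = 1/45 = 0.022222, Q = 5/45 = 0.111111.
d = −0.5·ln(0.844445) − 0.25·ln(0.777778) = −0.5·(-0.169076) − 0.25·(-0.251314) = 0.1474.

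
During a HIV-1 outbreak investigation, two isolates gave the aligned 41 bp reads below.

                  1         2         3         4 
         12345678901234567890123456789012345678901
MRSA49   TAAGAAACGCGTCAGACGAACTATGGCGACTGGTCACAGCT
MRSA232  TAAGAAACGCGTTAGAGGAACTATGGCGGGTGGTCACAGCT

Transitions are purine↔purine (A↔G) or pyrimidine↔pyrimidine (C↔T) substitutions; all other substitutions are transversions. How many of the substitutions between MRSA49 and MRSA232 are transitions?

2

The sequences differ at positions 13 (C/T, transition), 17 (C/G, transversion), 29 (A/G, transition), 30 (C/G, transversion).
Of the 4 differences, 2 transitions and 2 transversions, so the answer is 2.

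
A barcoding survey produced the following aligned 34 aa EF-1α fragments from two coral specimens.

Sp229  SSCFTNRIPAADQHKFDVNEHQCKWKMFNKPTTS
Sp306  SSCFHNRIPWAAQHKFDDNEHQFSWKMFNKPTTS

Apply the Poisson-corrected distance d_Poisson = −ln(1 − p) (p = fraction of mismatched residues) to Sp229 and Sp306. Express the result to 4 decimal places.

0.1942

Mismatches occur at site 5 (T→H), site 10 (A→W), site 12 (D→A), site 18 (V→D), site 23 (C→F), site 24 (K→S).
p = 6/34 = 0.176471.
d = −ln(1 − 0.176471) = −ln(0.823529) = 0.1942.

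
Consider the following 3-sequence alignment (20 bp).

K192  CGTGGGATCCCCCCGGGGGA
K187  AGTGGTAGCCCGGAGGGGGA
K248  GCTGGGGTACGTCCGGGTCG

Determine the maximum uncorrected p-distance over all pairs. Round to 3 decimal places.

0.650

Pairwise Hamming distances:
  K192 vs K187: 6
  K192 vs K248: 9
  K187 vs K248: 13
The largest is 13 mismatches, between K187 and K248; p = 13/20 = 0.650.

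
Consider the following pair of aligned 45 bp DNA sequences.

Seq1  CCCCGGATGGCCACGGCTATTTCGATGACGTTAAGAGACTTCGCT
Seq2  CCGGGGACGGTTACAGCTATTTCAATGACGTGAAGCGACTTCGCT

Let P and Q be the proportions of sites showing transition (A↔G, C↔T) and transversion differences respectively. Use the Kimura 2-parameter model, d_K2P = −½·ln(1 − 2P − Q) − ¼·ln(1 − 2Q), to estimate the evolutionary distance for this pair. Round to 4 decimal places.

0.2353

Mismatches occur at site 3 (C→G, transversion), site 4 (C→G, transversion), site 8 (T→C, transition), site 11 (C→T, transition), site 12 (C→T, transition), site 15 (G→A, transition), site 24 (G→A, transition), site 32 (T→G, transversion), site 36 (A→C, transversion).
Of the 9 differences, 5 transitions and 4 transversions over 45 sites: P = 5/45 = 0.111111, Q = 4/45 = 0.088889.
d = −0.5·ln(0.688889) − 0.25·ln(0.822222) = −0.5·(-0.372675) − 0.25·(-0.195745) = 0.2353.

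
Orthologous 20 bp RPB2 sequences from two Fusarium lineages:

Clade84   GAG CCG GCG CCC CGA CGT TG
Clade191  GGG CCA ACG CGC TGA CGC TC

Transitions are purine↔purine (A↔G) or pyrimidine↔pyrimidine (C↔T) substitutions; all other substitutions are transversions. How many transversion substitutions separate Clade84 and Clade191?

Differing sites — 2:A/G (Ti); 6:G/A (Ti); 7:G/A (Ti); 11:C/G (Tv); 13:C/T (Ti); 18:T/C (Ti); 20:G/C (Tv).
Of the 7 differences, 5 transitions and 2 transversions, so the answer is 2.

2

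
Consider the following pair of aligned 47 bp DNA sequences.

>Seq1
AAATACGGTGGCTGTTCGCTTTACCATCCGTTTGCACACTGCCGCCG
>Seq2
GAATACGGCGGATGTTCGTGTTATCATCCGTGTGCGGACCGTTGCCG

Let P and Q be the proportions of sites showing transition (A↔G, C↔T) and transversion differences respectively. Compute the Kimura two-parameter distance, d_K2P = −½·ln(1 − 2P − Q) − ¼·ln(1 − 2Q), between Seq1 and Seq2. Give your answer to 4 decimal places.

0.3238

Mismatches occur at site 1 (A/G, transition), site 9 (T/C, transition), site 12 (C/A, transversion), site 19 (C/T, transition), site 20 (T/G, transversion), site 24 (C/T, transition), site 32 (T/G, transversion), site 36 (A/G, transition), site 37 (C/G, transversion), site 40 (T/C, transition), site 42 (C/T, transition), site 43 (C/T, transition).
Of the 12 differences, 8 transitions and 4 transversions over 47 sites: P = 8/47 = 0.170213, Q = 4/47 = 0.085106.
d = −0.5·ln(0.574468) − 0.25·ln(0.829788) = −0.5·(-0.554311) − 0.25·(-0.186585) = 0.3238.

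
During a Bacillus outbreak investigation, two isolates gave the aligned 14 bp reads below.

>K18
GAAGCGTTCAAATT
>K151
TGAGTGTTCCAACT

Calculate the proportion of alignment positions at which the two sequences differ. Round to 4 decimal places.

0.3571

Mismatches occur at site 1 (G→T), site 2 (A→G), site 5 (C→T), site 10 (A→C), site 13 (T→C).
There are 5 differences over 14 sites, so p = 5/14 = 0.3571.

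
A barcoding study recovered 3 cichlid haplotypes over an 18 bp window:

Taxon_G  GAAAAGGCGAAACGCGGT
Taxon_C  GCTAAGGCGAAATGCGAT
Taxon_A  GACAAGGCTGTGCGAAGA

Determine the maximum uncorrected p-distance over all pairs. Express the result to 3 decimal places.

Pairwise Hamming distances:
  Taxon_G vs Taxon_C: 4
  Taxon_G vs Taxon_A: 8
  Taxon_C vs Taxon_A: 11
The largest is 11 mismatches, between Taxon_C and Taxon_A; p = 11/18 = 0.611.

0.611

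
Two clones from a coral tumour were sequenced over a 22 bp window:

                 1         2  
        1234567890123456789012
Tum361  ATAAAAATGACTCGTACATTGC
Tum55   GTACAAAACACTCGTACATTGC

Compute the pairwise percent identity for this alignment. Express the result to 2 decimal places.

The sequences differ at positions 1 (A/G), 4 (A/C), 8 (T/A), 9 (G/C).
18 of the 22 sites match, so the percent identity is 18/22 × 100 = 81.82%.

81.82%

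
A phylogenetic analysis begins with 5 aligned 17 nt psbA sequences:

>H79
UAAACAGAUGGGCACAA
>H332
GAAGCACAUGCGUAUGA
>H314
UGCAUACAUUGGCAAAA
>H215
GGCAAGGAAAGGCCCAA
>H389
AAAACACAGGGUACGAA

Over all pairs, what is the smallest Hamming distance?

Pairwise Hamming distances:
  H79 vs H332: 7
  H79 vs H314: 6
  H79 vs H215: 8
  H79 vs H389: 7
  H332 vs H314: 10
  H332 vs H215: 13
  H332 vs H389: 9
  H314 vs H215: 8
  H314 vs H389: 10
  H215 vs H389: 11
The smallest is 6, between H79 and H314.

6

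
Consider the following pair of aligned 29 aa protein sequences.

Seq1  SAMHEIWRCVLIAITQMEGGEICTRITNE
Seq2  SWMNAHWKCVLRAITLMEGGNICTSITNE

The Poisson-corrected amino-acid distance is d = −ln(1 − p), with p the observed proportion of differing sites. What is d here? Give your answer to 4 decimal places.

0.3716

Mismatches occur at site 2 (A↔W), site 4 (H↔N), site 5 (E↔A), site 6 (I↔H), site 8 (R↔K), site 12 (I↔R), site 16 (Q↔L), site 21 (E↔N), site 25 (R↔S).
p = 9/29 = 0.310345.
d = −ln(1 − 0.310345) = −ln(0.689655) = 0.3716.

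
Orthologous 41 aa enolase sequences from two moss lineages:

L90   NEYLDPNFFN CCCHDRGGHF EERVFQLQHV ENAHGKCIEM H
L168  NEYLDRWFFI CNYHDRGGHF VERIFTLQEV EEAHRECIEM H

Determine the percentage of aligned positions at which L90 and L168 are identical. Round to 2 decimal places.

Mismatches occur at site 6 (P↔R), site 7 (N↔W), site 10 (N↔I), site 12 (C↔N), site 13 (C↔Y), site 21 (E↔V), site 24 (V↔I), site 26 (Q↔T), site 29 (H↔E), site 32 (N↔E), site 35 (G↔R), site 36 (K↔E).
29 of the 41 sites match, so the percent identity is 29/41 × 100 = 70.73%.

70.73%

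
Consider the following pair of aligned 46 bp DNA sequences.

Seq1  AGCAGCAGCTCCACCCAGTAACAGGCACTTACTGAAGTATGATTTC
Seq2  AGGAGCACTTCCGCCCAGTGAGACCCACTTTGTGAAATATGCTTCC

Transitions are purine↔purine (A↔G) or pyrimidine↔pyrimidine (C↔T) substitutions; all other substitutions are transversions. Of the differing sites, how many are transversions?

Mismatches occur at site 3 (C/G, transversion), site 8 (G/C, transversion), site 9 (C/T, transition), site 13 (A/G, transition), site 20 (A/G, transition), site 22 (C/G, transversion), site 24 (G/C, transversion), site 25 (G/C, transversion), site 31 (A/T, transversion), site 32 (C/G, transversion), site 37 (G/A, transition), site 42 (A/C, transversion), site 45 (T/C, transition).
Of the 13 differences, 5 transitions and 8 transversions, so the answer is 8.

8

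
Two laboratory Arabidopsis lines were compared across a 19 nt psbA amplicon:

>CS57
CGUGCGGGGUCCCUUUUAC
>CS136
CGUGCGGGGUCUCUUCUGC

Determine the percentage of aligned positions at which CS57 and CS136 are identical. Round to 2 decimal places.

84.21%

Mismatches occur at site 12 (C/U), site 16 (U/C), site 18 (A/G).
16 of the 19 sites match, so the percent identity is 16/19 × 100 = 84.21%.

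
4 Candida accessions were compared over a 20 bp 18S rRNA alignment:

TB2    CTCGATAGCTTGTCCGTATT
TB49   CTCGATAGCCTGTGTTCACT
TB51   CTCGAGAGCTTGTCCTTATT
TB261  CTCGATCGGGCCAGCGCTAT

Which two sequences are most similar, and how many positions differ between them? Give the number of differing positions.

Pairwise Hamming distances:
  TB2 vs TB49: 6
  TB2 vs TB51: 2
  TB2 vs TB261: 10
  TB49 vs TB51: 6
  TB49 vs TB261: 10
  TB51 vs TB261: 12
The smallest is 2, between TB2 and TB51.

2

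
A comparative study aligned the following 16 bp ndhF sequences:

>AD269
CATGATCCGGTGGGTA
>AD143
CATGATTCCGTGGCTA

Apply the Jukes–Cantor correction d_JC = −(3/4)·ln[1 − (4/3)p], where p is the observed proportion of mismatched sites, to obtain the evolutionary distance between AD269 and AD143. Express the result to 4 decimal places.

0.2158

Mismatches occur at site 7 (C↔T), site 9 (G↔C), site 14 (G↔C).
p = 3/16 = 0.187500.
d = −0.75 · ln(1 − (4/3)·0.187500) = −0.75 · ln(0.750000) = −0.75 · (-0.287682) = 0.2158.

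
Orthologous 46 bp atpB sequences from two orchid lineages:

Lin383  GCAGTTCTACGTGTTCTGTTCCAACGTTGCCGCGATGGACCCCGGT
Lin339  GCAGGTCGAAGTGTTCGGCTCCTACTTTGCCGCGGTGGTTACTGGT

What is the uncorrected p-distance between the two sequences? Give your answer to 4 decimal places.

Mismatches occur at site 5 (T↔G), site 8 (T↔G), site 10 (C↔A), site 17 (T↔G), site 19 (T↔C), site 23 (A↔T), site 26 (G↔T), site 35 (A↔G), site 39 (A↔T), site 40 (C↔T), site 41 (C↔A), site 43 (C↔T).
There are 12 differences over 46 sites, so p = 12/46 = 0.2609.

0.2609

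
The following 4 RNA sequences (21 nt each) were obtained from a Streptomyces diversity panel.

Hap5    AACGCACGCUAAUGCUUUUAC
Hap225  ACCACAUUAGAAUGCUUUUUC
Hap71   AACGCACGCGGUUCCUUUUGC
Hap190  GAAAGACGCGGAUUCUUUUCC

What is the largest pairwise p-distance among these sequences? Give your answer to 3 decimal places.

0.476

Pairwise Hamming distances:
  Hap5 vs Hap225: 7
  Hap5 vs Hap71: 5
  Hap5 vs Hap190: 8
  Hap225 vs Hap71: 9
  Hap225 vs Hap190: 10
  Hap71 vs Hap190: 7
The largest is 10 mismatches, between Hap225 and Hap190; p = 10/21 = 0.476.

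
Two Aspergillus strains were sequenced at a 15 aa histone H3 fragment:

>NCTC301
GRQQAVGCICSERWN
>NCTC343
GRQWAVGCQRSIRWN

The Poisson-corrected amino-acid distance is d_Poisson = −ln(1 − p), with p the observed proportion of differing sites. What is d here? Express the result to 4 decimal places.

The sequences differ at positions 4 (Q/W), 9 (I/Q), 10 (C/R), 12 (E/I).
p = 4/15 = 0.266667.
d = −ln(1 − 0.266667) = −ln(0.733333) = 0.3102.

0.3102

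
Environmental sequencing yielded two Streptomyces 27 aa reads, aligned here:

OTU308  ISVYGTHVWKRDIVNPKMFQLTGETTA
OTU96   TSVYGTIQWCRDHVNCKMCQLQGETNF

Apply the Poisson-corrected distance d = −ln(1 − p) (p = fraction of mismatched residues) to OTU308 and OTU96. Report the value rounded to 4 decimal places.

The sequences differ at positions 1 (I/T), 7 (H/I), 8 (V/Q), 10 (K/C), 13 (I/H), 16 (P/C), 19 (F/C), 22 (T/Q), 26 (T/N), 27 (A/F).
p = 10/27 = 0.370370.
d = −ln(1 − 0.370370) = −ln(0.629630) = 0.4626.

0.4626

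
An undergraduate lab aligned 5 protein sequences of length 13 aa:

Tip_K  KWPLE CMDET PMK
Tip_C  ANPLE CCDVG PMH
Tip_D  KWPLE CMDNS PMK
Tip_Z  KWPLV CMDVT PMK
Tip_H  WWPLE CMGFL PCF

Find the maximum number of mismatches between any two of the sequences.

8

Pairwise Hamming distances:
  Tip_K vs Tip_C: 6
  Tip_K vs Tip_D: 2
  Tip_K vs Tip_Z: 2
  Tip_K vs Tip_H: 6
  Tip_C vs Tip_D: 6
  Tip_C vs Tip_Z: 6
  Tip_C vs Tip_H: 8
  Tip_D vs Tip_Z: 3
  Tip_D vs Tip_H: 6
  Tip_Z vs Tip_H: 7
The largest is 8, between Tip_C and Tip_H.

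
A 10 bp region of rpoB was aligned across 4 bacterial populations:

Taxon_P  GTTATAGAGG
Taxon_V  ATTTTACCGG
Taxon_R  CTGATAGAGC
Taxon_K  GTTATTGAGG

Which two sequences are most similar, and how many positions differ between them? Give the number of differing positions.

Pairwise Hamming distances:
  Taxon_P vs Taxon_V: 4
  Taxon_P vs Taxon_R: 3
  Taxon_P vs Taxon_K: 1
  Taxon_V vs Taxon_R: 6
  Taxon_V vs Taxon_K: 5
  Taxon_R vs Taxon_K: 4
The smallest is 1, between Taxon_P and Taxon_K.

1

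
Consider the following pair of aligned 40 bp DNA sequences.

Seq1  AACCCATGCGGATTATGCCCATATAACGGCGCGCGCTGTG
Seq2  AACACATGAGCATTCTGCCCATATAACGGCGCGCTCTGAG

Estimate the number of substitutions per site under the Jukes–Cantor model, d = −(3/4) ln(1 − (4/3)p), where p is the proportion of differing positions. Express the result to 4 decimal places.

Differing sites — 4:C/A; 9:C/A; 11:G/C; 15:A/C; 35:G/T; 39:T/A.
p = 6/40 = 0.150000.
d = −0.75 · ln(1 − (4/3)·0.150000) = −0.75 · ln(0.800000) = −0.75 · (-0.223144) = 0.1674.

0.1674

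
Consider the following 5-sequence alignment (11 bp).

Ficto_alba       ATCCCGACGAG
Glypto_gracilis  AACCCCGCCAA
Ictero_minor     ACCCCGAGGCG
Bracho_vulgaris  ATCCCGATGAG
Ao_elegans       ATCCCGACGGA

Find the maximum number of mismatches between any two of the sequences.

Pairwise Hamming distances:
  Ficto_alba vs Glypto_gracilis: 5
  Ficto_alba vs Ictero_minor: 3
  Ficto_alba vs Bracho_vulgaris: 1
  Ficto_alba vs Ao_elegans: 2
  Glypto_gracilis vs Ictero_minor: 7
  Glypto_gracilis vs Bracho_vulgaris: 6
  Glypto_gracilis vs Ao_elegans: 5
  Ictero_minor vs Bracho_vulgaris: 3
  Ictero_minor vs Ao_elegans: 4
  Bracho_vulgaris vs Ao_elegans: 3
The largest is 7, between Glypto_gracilis and Ictero_minor.

7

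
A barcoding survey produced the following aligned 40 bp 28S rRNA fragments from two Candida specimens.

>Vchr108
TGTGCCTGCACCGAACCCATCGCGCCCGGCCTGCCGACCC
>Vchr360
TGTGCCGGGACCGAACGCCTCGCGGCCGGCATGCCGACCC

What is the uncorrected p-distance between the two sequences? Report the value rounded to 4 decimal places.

0.1500

Mismatches occur at site 7 (T→G), site 9 (C→G), site 17 (C→G), site 19 (A→C), site 25 (C→G), site 31 (C→A).
There are 6 differences over 40 sites, so p = 6/40 = 0.1500.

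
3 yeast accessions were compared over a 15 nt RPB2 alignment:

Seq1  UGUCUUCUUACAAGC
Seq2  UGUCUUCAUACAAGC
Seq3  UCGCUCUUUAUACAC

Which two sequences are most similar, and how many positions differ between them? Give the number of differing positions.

Pairwise Hamming distances:
  Seq1 vs Seq2: 1
  Seq1 vs Seq3: 7
  Seq2 vs Seq3: 8
The smallest is 1, between Seq1 and Seq2.

1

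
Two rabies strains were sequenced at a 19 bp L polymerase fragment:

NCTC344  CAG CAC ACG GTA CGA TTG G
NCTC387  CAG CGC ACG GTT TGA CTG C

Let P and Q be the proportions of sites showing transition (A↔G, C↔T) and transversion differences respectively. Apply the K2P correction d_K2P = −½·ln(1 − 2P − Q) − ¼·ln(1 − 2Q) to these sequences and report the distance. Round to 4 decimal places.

The sequences differ at positions 5 (A/G, transition), 12 (A/T, transversion), 13 (C/T, transition), 16 (T/C, transition), 19 (G/C, transversion).
Of the 5 differences, 3 transitions and 2 transversions over 19 sites: P = 3/19 = 0.157895, Q = 2/19 = 0.105263.
d = −0.5·ln(0.578947) − 0.25·ln(0.789474) = −0.5·(-0.546544) − 0.25·(-0.236388) = 0.3324.

0.3324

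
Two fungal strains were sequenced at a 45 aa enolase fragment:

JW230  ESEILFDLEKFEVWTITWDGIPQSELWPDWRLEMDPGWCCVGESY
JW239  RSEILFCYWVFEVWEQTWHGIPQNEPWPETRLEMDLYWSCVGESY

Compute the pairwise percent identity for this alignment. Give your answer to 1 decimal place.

66.7%

Differing sites — 1:E/R; 7:D/C; 8:L/Y; 9:E/W; 10:K/V; 15:T/E; 16:I/Q; 19:D/H; 24:S/N; 26:L/P; 29:D/E; 30:W/T; 36:P/L; 37:G/Y; 39:C/S.
30 of the 45 sites match, so the percent identity is 30/45 × 100 = 66.7%.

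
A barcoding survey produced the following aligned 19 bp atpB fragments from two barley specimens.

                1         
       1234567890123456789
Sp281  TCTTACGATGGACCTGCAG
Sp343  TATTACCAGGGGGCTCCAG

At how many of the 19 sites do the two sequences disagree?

Differing sites — 2:C/A; 7:G/C; 9:T/G; 12:A/G; 13:C/G; 16:G/C.
That gives 6 mismatches out of 19 aligned sites, so the Hamming distance is 6.

6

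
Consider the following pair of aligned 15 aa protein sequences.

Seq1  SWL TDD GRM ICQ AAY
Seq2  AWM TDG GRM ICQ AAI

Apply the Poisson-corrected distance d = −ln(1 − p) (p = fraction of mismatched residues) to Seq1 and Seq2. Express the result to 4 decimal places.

Mismatches occur at site 1 (S/A), site 3 (L/M), site 6 (D/G), site 15 (Y/I).
p = 4/15 = 0.266667.
d = −ln(1 − 0.266667) = −ln(0.733333) = 0.3102.

0.3102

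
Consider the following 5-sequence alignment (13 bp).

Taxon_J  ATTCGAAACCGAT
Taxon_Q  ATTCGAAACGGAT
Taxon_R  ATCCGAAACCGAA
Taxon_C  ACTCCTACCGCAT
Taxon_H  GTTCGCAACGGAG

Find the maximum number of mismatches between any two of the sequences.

Pairwise Hamming distances:
  Taxon_J vs Taxon_Q: 1
  Taxon_J vs Taxon_R: 2
  Taxon_J vs Taxon_C: 6
  Taxon_J vs Taxon_H: 4
  Taxon_Q vs Taxon_R: 3
  Taxon_Q vs Taxon_C: 5
  Taxon_Q vs Taxon_H: 3
  Taxon_R vs Taxon_C: 8
  Taxon_R vs Taxon_H: 5
  Taxon_C vs Taxon_H: 7
The largest is 8, between Taxon_R and Taxon_C.

8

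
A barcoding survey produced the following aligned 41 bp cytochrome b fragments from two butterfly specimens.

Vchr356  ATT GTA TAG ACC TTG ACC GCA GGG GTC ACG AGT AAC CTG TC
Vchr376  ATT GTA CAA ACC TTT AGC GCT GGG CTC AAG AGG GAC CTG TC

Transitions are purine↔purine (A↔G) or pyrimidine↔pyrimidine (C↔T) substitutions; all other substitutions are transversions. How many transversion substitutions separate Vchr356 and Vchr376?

Differing sites — 7:T/C (Ti); 9:G/A (Ti); 15:G/T (Tv); 17:C/G (Tv); 21:A/T (Tv); 25:G/C (Tv); 29:C/A (Tv); 33:T/G (Tv); 34:A/G (Ti).
Of the 9 differences, 3 transitions and 6 transversions, so the answer is 6.

6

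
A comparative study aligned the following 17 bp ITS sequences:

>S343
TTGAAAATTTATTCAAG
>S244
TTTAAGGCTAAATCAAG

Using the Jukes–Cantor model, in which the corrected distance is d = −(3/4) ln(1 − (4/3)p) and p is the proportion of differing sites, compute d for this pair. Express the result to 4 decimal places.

0.4770

Mismatches occur at site 3 (G→T), site 6 (A→G), site 7 (A→G), site 8 (T→C), site 10 (T→A), site 12 (T→A).
p = 6/17 = 0.352941.
d = −0.75 · ln(1 − (4/3)·0.352941) = −0.75 · ln(0.529412) = −0.75 · (-0.635988) = 0.4770.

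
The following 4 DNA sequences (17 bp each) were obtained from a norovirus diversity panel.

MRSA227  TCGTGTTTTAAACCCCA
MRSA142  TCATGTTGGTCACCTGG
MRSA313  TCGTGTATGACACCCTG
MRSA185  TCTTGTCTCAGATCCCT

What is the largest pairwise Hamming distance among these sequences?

10

Pairwise Hamming distances:
  MRSA227 vs MRSA142: 8
  MRSA227 vs MRSA313: 5
  MRSA227 vs MRSA185: 6
  MRSA142 vs MRSA313: 6
  MRSA142 vs MRSA185: 10
  MRSA313 vs MRSA185: 7
The largest is 10, between MRSA142 and MRSA185.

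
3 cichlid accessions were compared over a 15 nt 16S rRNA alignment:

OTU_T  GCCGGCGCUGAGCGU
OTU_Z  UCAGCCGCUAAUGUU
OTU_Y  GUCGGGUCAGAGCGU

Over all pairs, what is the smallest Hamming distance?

Pairwise Hamming distances:
  OTU_T vs OTU_Z: 7
  OTU_T vs OTU_Y: 4
  OTU_Z vs OTU_Y: 11
The smallest is 4, between OTU_T and OTU_Y.

4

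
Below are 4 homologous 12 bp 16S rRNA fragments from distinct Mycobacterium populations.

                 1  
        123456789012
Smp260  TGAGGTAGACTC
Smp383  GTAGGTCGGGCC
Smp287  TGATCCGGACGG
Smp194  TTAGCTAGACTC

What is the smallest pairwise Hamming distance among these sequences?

2

Pairwise Hamming distances:
  Smp260 vs Smp383: 6
  Smp260 vs Smp287: 6
  Smp260 vs Smp194: 2
  Smp383 vs Smp287: 10
  Smp383 vs Smp194: 6
  Smp287 vs Smp194: 6
The smallest is 2, between Smp260 and Smp194.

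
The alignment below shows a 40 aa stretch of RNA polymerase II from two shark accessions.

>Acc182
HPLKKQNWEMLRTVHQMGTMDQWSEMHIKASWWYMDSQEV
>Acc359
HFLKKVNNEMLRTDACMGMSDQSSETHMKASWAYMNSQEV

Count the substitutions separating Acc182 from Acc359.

Differing sites — 2:P/F; 6:Q/V; 8:W/N; 14:V/D; 15:H/A; 16:Q/C; 19:T/M; 20:M/S; 23:W/S; 26:M/T; 28:I/M; 33:W/A; 36:D/N.
That gives 13 mismatches out of 40 aligned sites, so the Hamming distance is 13.

13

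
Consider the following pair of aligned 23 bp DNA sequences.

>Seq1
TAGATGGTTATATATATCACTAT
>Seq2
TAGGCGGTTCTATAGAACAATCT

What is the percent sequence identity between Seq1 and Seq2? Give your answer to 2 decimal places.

The sequences differ at positions 4 (A/G), 5 (T/C), 10 (A/C), 15 (T/G), 17 (T/A), 20 (C/A), 22 (A/C).
16 of the 23 sites match, so the percent identity is 16/23 × 100 = 69.57%.

69.57%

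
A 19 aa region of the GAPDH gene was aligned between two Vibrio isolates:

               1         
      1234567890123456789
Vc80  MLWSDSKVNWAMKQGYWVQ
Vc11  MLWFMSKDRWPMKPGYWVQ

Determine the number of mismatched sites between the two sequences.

6

The sequences differ at positions 4 (S/F), 5 (D/M), 8 (V/D), 9 (N/R), 11 (A/P), 14 (Q/P).
That gives 6 mismatches out of 19 aligned sites, so the Hamming distance is 6.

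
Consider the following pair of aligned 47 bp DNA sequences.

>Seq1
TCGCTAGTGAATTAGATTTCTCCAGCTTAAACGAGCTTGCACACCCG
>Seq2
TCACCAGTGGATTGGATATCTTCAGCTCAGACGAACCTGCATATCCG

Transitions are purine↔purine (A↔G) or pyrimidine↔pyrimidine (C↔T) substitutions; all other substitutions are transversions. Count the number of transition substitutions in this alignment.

11

Mismatches occur at site 3 (G→A, transition), site 5 (T→C, transition), site 10 (A→G, transition), site 14 (A→G, transition), site 18 (T→A, transversion), site 22 (C→T, transition), site 28 (T→C, transition), site 30 (A→G, transition), site 35 (G→A, transition), site 37 (T→C, transition), site 42 (C→T, transition), site 44 (C→T, transition).
Of the 12 differences, 11 transitions and 1 transversion, so the answer is 11.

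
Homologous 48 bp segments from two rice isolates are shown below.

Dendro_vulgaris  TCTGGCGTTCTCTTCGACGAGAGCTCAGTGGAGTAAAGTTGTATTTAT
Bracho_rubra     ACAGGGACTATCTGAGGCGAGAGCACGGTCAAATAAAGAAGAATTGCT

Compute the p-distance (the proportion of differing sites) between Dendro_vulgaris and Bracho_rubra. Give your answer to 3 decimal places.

Mismatches occur at site 1 (T↔A), site 3 (T↔A), site 6 (C↔G), site 7 (G↔A), site 8 (T↔C), site 10 (C↔A), site 14 (T↔G), site 15 (C↔A), site 17 (A↔G), site 25 (T↔A), site 27 (A↔G), site 30 (G↔C), site 31 (G↔A), site 33 (G↔A), site 39 (T↔A), site 40 (T↔A), site 42 (T↔A), site 46 (T↔G), site 47 (A↔C).
There are 19 differences over 48 sites, so p = 19/48 = 0.396.

0.396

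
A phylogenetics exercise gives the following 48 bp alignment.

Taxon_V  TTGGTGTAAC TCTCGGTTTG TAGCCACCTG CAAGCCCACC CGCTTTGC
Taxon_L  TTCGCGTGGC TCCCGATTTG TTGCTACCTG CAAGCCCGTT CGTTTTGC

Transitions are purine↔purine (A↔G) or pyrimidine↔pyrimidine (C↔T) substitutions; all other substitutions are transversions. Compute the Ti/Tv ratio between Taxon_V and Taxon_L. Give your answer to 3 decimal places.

5.000

Differing sites — 3:G/C (Tv); 5:T/C (Ti); 8:A/G (Ti); 9:A/G (Ti); 13:T/C (Ti); 16:G/A (Ti); 22:A/T (Tv); 25:C/T (Ti); 38:A/G (Ti); 39:C/T (Ti); 40:C/T (Ti); 43:C/T (Ti).
Of the 12 differences, 10 transitions and 2 transversions, so Ti/Tv = 10/2 = 5.000.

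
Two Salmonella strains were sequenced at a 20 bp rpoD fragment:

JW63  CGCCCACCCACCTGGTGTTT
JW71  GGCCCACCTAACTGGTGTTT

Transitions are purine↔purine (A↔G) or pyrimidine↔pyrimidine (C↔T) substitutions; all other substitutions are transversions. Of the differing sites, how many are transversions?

Differing sites — 1:C/G (Tv); 9:C/T (Ti); 11:C/A (Tv).
Of the 3 differences, 1 transition and 2 transversions, so the answer is 2.

2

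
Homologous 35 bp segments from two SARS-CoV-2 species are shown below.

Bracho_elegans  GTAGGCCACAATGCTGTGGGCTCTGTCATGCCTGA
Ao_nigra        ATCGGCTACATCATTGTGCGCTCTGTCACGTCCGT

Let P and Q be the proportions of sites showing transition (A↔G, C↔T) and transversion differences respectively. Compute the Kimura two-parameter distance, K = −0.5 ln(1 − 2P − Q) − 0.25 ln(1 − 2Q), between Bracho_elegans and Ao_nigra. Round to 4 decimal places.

Differing sites — 1:G/A (Ti); 3:A/C (Tv); 7:C/T (Ti); 11:A/T (Tv); 12:T/C (Ti); 13:G/A (Ti); 14:C/T (Ti); 19:G/C (Tv); 29:T/C (Ti); 31:C/T (Ti); 33:T/C (Ti); 35:A/T (Tv).
Of the 12 differences, 8 transitions and 4 transversions over 35 sites: P = 8/35 = 0.228571, Q = 4/35 = 0.114286.
d = −0.5·ln(0.428572) − 0.25·ln(0.771428) = −0.5·(-0.847297) − 0.25·(-0.259512) = 0.4885.

0.4885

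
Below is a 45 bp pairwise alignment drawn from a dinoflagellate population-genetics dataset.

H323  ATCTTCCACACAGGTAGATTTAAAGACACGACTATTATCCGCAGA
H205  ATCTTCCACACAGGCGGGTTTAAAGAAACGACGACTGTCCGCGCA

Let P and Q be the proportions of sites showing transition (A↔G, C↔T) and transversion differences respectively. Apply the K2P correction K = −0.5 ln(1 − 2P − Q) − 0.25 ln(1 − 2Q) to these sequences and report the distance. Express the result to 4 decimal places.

Mismatches occur at site 15 (T→C, transition), site 16 (A→G, transition), site 18 (A→G, transition), site 27 (C→A, transversion), site 33 (T→G, transversion), site 35 (T→C, transition), site 37 (A→G, transition), site 43 (A→G, transition), site 44 (G→C, transversion).
Of the 9 differences, 6 transitions and 3 transversions over 45 sites: P = 6/45 = 0.133333, Q = 3/45 = 0.066667.
d = −0.5·ln(0.666667) − 0.25·ln(0.866666) = −0.5·(-0.405465) − 0.25·(-0.143102) = 0.2385.

0.2385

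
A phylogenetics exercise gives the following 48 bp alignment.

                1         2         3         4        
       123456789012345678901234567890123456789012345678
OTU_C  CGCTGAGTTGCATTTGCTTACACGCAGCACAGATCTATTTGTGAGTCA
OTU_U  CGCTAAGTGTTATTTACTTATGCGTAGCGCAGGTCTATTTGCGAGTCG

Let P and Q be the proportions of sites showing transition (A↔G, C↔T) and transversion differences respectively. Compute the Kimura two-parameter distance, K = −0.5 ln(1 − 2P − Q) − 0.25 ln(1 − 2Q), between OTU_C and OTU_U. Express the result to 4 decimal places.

0.3283

Differing sites — 5:G/A (Ti); 9:T/G (Tv); 10:G/T (Tv); 11:C/T (Ti); 16:G/A (Ti); 21:C/T (Ti); 22:A/G (Ti); 25:C/T (Ti); 29:A/G (Ti); 33:A/G (Ti); 42:T/C (Ti); 48:A/G (Ti).
Of the 12 differences, 10 transitions and 2 transversions over 48 sites: P = 10/48 = 0.208333, Q = 2/48 = 0.041667.
d = −0.5·ln(0.541667) − 0.25·ln(0.916666) = −0.5·(-0.613104) − 0.25·(-0.087012) = 0.3283.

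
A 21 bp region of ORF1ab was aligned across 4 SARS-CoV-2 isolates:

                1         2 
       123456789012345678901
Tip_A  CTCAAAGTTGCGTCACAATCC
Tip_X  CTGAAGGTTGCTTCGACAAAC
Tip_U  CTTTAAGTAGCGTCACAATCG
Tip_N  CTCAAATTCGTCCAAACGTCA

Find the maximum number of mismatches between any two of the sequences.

Pairwise Hamming distances:
  Tip_A vs Tip_X: 8
  Tip_A vs Tip_U: 4
  Tip_A vs Tip_N: 10
  Tip_X vs Tip_U: 11
  Tip_X vs Tip_N: 13
  Tip_U vs Tip_N: 12
The largest is 13, between Tip_X and Tip_N.

13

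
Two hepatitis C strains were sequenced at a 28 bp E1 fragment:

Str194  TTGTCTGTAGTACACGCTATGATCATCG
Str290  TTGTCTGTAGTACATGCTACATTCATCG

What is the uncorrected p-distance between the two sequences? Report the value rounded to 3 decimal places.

0.143

Differing sites — 15:C/T; 20:T/C; 21:G/A; 22:A/T.
There are 4 differences over 28 sites, so p = 4/28 = 0.143.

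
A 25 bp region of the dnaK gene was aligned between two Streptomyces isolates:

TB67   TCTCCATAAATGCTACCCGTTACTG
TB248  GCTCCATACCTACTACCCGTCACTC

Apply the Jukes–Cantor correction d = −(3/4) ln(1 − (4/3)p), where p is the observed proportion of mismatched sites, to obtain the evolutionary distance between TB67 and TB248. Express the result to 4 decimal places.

0.2892

Differing sites — 1:T/G; 9:A/C; 10:A/C; 12:G/A; 21:T/C; 25:G/C.
p = 6/25 = 0.240000.
d = −0.75 · ln(1 − (4/3)·0.240000) = −0.75 · ln(0.680000) = −0.75 · (-0.385662) = 0.2892.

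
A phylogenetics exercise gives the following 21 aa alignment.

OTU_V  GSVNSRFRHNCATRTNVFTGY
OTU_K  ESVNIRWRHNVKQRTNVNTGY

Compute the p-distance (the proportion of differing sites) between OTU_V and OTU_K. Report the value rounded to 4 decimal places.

Differing sites — 1:G/E; 5:S/I; 7:F/W; 11:C/V; 12:A/K; 13:T/Q; 18:F/N.
There are 7 differences over 21 sites, so p = 7/21 = 0.3333.

0.3333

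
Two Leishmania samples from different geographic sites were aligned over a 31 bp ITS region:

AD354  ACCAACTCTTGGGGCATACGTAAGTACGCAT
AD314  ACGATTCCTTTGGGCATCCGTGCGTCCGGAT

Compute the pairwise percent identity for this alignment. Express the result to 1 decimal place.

Differing sites — 3:C/G; 5:A/T; 6:C/T; 7:T/C; 11:G/T; 18:A/C; 22:A/G; 23:A/C; 26:A/C; 29:C/G.
21 of the 31 sites match, so the percent identity is 21/31 × 100 = 67.7%.

67.7%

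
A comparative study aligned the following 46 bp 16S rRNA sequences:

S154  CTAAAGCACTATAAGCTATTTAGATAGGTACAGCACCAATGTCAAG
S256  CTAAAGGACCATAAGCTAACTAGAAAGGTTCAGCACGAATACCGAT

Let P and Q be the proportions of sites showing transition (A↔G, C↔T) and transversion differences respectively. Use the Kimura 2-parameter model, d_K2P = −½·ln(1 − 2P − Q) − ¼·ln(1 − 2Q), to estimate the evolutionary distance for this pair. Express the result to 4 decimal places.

Mismatches occur at site 7 (C→G, transversion), site 10 (T→C, transition), site 19 (T→A, transversion), site 20 (T→C, transition), site 25 (T→A, transversion), site 30 (A→T, transversion), site 37 (C→G, transversion), site 41 (G→A, transition), site 42 (T→C, transition), site 44 (A→G, transition), site 46 (G→T, transversion).
Of the 11 differences, 5 transitions and 6 transversions over 46 sites: P = 5/46 = 0.108696, Q = 6/46 = 0.130435.
d = −0.5·ln(0.652173) − 0.25·ln(0.739130) = −0.5·(-0.427445) − 0.25·(-0.302281) = 0.2893.

0.2893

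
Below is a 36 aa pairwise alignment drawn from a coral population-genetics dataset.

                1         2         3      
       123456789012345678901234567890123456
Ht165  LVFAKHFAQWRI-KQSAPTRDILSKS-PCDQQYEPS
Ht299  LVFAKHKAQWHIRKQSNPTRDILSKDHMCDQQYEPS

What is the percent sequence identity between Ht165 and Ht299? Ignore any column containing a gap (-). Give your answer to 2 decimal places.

85.29%

Excluding the 2 gap columns leaves 34 comparable sites.
Differing sites — 7:F/K; 11:R/H; 17:A/N; 26:S/D; 28:P/M.
29 of the 34 comparable sites match, so the percent identity is 29/34 × 100 = 85.29%.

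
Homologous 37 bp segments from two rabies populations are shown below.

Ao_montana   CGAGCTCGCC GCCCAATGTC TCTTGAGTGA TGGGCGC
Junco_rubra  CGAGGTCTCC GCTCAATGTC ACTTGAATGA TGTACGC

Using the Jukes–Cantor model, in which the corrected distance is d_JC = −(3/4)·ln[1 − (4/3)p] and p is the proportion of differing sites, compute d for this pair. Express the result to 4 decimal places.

0.2180

Differing sites — 5:C/G; 8:G/T; 13:C/T; 21:T/A; 27:G/A; 33:G/T; 34:G/A.
p = 7/37 = 0.189189.
d = −0.75 · ln(1 − (4/3)·0.189189) = −0.75 · ln(0.747748) = −0.75 · (-0.290689) = 0.2180.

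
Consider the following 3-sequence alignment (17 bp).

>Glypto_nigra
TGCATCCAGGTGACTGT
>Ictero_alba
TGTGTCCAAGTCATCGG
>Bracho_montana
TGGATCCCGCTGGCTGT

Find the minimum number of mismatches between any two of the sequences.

4

Pairwise Hamming distances:
  Glypto_nigra vs Ictero_alba: 7
  Glypto_nigra vs Bracho_montana: 4
  Ictero_alba vs Bracho_montana: 10
The smallest is 4, between Glypto_nigra and Bracho_montana.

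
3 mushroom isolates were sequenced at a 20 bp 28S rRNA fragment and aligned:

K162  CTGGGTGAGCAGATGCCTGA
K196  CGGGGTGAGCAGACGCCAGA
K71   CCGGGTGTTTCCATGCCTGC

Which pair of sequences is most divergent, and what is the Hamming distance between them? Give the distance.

Pairwise Hamming distances:
  K162 vs K196: 3
  K162 vs K71: 7
  K196 vs K71: 9
The largest is 9, between K196 and K71.

9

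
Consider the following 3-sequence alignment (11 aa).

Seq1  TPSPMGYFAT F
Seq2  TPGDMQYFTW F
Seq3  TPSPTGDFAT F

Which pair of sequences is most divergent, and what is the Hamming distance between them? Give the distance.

7

Pairwise Hamming distances:
  Seq1 vs Seq2: 5
  Seq1 vs Seq3: 2
  Seq2 vs Seq3: 7
The largest is 7, between Seq2 and Seq3.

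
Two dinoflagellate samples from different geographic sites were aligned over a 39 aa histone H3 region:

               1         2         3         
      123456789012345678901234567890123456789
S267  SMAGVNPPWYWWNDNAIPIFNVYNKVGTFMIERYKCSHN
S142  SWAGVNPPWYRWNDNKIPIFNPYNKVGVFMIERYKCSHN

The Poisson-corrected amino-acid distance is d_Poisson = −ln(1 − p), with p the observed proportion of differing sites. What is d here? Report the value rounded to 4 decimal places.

Mismatches occur at site 2 (M↔W), site 11 (W↔R), site 16 (A↔K), site 22 (V↔P), site 28 (T↔V).
p = 5/39 = 0.128205.
d = −ln(1 − 0.128205) = −ln(0.871795) = 0.1372.

0.1372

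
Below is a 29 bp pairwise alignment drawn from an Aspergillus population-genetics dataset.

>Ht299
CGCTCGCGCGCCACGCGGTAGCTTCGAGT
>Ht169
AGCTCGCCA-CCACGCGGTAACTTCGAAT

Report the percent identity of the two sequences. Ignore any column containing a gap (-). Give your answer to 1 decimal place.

Excluding the 1 gap column leaves 28 comparable sites.
Mismatches occur at site 1 (C/A), site 8 (G/C), site 9 (C/A), site 21 (G/A), site 28 (G/A).
23 of the 28 comparable sites match, so the percent identity is 23/28 × 100 = 82.1%.

82.1%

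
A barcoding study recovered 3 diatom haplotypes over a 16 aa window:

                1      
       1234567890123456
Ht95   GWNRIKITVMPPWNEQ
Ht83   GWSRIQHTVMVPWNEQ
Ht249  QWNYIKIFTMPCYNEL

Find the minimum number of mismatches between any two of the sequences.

Pairwise Hamming distances:
  Ht95 vs Ht83: 4
  Ht95 vs Ht249: 7
  Ht83 vs Ht249: 11
The smallest is 4, between Ht95 and Ht83.

4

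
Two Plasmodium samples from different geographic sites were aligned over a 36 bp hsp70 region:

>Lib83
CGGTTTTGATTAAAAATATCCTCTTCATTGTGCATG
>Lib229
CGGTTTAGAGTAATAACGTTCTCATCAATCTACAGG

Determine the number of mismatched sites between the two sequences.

Differing sites — 7:T/A; 10:T/G; 14:A/T; 17:T/C; 18:A/G; 20:C/T; 24:T/A; 28:T/A; 30:G/C; 32:G/A; 35:T/G.
That gives 11 mismatches out of 36 aligned sites, so the Hamming distance is 11.

11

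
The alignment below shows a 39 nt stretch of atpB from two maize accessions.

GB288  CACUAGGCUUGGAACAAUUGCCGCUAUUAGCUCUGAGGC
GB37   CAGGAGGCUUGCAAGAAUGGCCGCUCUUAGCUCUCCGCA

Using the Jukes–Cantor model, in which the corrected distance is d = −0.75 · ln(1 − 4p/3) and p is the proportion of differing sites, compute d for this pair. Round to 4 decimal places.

0.3138

Differing sites — 3:C/G; 4:U/G; 12:G/C; 15:C/G; 19:U/G; 26:A/C; 35:G/C; 36:A/C; 38:G/C; 39:C/A.
p = 10/39 = 0.256410.
d = −0.75 · ln(1 − (4/3)·0.256410) = −0.75 · ln(0.658120) = −0.75 · (-0.418368) = 0.3138.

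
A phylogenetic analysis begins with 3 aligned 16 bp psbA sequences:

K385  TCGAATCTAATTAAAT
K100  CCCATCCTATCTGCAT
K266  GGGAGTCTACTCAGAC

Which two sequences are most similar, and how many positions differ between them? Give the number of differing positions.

Pairwise Hamming distances:
  K385 vs K100: 8
  K385 vs K266: 7
  K100 vs K266: 11
The smallest is 7, between K385 and K266.

7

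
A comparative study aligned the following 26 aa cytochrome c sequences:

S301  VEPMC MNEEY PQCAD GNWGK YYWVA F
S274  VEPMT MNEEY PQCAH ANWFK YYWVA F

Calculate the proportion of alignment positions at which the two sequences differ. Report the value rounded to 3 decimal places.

0.154

Differing sites — 5:C/T; 15:D/H; 16:G/A; 19:G/F.
There are 4 differences over 26 sites, so p = 4/26 = 0.154.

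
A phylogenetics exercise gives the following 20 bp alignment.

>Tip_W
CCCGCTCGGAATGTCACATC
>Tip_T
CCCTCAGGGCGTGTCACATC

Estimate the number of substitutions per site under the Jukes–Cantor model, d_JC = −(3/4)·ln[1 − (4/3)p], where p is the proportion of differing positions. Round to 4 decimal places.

0.3041

Mismatches occur at site 4 (G→T), site 6 (T→A), site 7 (C→G), site 10 (A→C), site 11 (A→G).
p = 5/20 = 0.250000.
d = −0.75 · ln(1 − (4/3)·0.250000) = −0.75 · ln(0.666667) = −0.75 · (-0.405465) = 0.3041.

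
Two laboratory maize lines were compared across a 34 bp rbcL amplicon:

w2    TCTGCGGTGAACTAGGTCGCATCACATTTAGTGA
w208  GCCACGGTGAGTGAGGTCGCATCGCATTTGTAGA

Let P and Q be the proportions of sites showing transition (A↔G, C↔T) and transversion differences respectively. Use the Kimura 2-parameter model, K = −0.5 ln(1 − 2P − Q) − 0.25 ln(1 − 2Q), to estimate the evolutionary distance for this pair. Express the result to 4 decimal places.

0.3851

Differing sites — 1:T/G (Tv); 3:T/C (Ti); 4:G/A (Ti); 11:A/G (Ti); 12:C/T (Ti); 13:T/G (Tv); 24:A/G (Ti); 30:A/G (Ti); 31:G/T (Tv); 32:T/A (Tv).
Of the 10 differences, 6 transitions and 4 transversions over 34 sites: P = 6/34 = 0.176471, Q = 4/34 = 0.117647.
d = −0.5·ln(0.529411) − 0.25·ln(0.764706) = −0.5·(-0.635990) − 0.25·(-0.268264) = 0.3851.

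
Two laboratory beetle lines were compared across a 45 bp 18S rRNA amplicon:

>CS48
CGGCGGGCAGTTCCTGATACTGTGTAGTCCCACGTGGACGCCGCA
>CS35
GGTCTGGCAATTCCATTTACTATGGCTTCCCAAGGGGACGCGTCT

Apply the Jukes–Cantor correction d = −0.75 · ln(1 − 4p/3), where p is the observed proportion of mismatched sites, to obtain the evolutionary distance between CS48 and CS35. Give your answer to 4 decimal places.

0.4819

Mismatches occur at site 1 (C↔G), site 3 (G↔T), site 5 (G↔T), site 10 (G↔A), site 15 (T↔A), site 16 (G↔T), site 17 (A↔T), site 22 (G↔A), site 25 (T↔G), site 26 (A↔C), site 27 (G↔T), site 33 (C↔A), site 35 (T↔G), site 42 (C↔G), site 43 (G↔T), site 45 (A↔T).
p = 16/45 = 0.355556.
d = −0.75 · ln(1 − (4/3)·0.355556) = −0.75 · ln(0.525925) = −0.75 · (-0.642597) = 0.4819.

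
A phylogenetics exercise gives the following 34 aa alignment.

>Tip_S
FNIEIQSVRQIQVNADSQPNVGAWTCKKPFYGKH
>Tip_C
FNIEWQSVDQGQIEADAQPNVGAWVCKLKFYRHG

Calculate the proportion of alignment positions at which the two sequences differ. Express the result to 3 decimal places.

Mismatches occur at site 5 (I→W), site 9 (R→D), site 11 (I→G), site 13 (V→I), site 14 (N→E), site 17 (S→A), site 25 (T→V), site 28 (K→L), site 29 (P→K), site 32 (G→R), site 33 (K→H), site 34 (H→G).
There are 12 differences over 34 sites, so p = 12/34 = 0.353.

0.353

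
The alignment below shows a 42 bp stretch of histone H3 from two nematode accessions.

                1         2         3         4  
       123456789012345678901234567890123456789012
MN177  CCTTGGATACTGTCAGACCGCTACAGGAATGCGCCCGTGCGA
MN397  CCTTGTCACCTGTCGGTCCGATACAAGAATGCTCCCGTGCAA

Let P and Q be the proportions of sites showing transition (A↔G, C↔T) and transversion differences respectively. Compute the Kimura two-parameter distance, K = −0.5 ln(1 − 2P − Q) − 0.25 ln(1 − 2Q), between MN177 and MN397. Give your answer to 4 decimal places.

Mismatches occur at site 6 (G→T, transversion), site 7 (A→C, transversion), site 8 (T→A, transversion), site 9 (A→C, transversion), site 15 (A→G, transition), site 17 (A→T, transversion), site 21 (C→A, transversion), site 26 (G→A, transition), site 33 (G→T, transversion), site 41 (G→A, transition).
Of the 10 differences, 3 transitions and 7 transversions over 42 sites: P = 3/42 = 0.071429, Q = 7/42 = 0.166667.
d = −0.5·ln(0.690475) − 0.25·ln(0.666666) = −0.5·(-0.370376) − 0.25·(-0.405466) = 0.2866.

0.2866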